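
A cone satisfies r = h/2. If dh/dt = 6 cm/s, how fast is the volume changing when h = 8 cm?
96π cm³/s

V = (1/3)π(h/2)²h = πh³/12
dV/dt = πh²/4 · 6
At h = 8: dV/dt = 96π cm³/s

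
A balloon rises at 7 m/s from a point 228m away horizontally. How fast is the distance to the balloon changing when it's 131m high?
917√69145/69145 ≈ 3.487 m/s

z² = 228² + y²
z = √(228² + 131²) = √69145
dz/dt = y/z · dy/dt = 131/√69145 · 7 = 917√69145/69145 ≈ 3.487 m/s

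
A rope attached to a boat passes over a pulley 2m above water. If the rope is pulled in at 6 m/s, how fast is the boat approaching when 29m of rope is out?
58√93/93 ≈ 6.014 m/s

rope² = x² + 2²
x = √(29² - 2²) = 3√93
dx/dt = (rope/x) · d(rope)/dt = (29/(3√93)) · (-6) = -58√93/93 m/s
The boat approaches at 58√93/93 ≈ 6.014 m/s.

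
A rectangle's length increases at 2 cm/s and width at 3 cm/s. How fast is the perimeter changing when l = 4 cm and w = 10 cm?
10 cm/s

P = 2(l + w)
dP/dt = 2(dl/dt + dw/dt) = 2(2 + 3) = 10 cm/s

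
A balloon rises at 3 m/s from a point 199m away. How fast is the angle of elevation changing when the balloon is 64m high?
0.013662 rad/s

tan(θ) = y/199
sec²(θ) · dθ/dt = (1/199) · dy/dt
dθ/dt = cos²(θ)/199 · 3 = 199/(199² + 64²) · 3
dθ/dt = 0.013662 rad/s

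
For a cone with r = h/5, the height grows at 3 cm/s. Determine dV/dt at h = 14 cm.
588π/25 cm³/s

V = (1/3)π(h/5)²h = πh³/75
dV/dt = πh²/25 · 3
At h = 14: dV/dt = 588π/25 cm³/s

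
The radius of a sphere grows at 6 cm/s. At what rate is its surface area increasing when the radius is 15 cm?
720π cm²/s

S = 4πr²
dS/dt = dS/dr · dr/dt = 8πr · 6
At r = 15: dS/dt = 720π cm²/s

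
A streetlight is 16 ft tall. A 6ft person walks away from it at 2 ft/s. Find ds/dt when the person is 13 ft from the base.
6/5 ft/s

By similar triangles: 16/(x+s) = 6/s
Solving: s = 6x/10
ds/dt = 6/10 · dx/dt = 3/5 · 2 = 6/5 ft/s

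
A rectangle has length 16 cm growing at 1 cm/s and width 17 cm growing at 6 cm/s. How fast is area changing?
113 cm²/s

A = lw
dA/dt = w·dl/dt + l·dw/dt = 17·1 + 16·6 = 113 cm²/s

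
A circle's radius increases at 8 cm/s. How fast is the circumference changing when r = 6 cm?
16π cm/s

C = 2πr
dC/dt = 2π · dr/dt = 2π · 8 = 16π cm/s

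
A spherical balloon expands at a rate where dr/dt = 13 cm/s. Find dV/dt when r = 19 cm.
18772π cm³/s

V = (4/3)πr³
dV/dt = dV/dr · dr/dt = 4πr² · 13
At r = 19: dV/dt = 18772π cm³/s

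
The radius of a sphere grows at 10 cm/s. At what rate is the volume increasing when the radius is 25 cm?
25000π cm³/s

V = (4/3)πr³
dV/dt = dV/dr · dr/dt = 4πr² · 10
At r = 25: dV/dt = 25000π cm³/s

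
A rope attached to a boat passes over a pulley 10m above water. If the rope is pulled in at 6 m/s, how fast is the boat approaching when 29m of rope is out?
58√741/247 ≈ 6.392 m/s

rope² = x² + 10²
x = √(29² - 10²) = √741
dx/dt = (rope/x) · d(rope)/dt = (29/√741) · (-6) = -58√741/247 m/s
The boat approaches at 58√741/247 ≈ 6.392 m/s.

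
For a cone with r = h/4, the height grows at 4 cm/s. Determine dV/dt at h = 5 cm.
25π/4 cm³/s

V = (1/3)π(h/4)²h = πh³/48
dV/dt = πh²/16 · 4
At h = 5: dV/dt = 25π/4 cm³/s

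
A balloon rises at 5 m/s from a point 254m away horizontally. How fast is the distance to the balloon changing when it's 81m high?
405√71077/71077 ≈ 1.519 m/s

z² = 254² + y²
z = √(254² + 81²) = √71077
dz/dt = y/z · dy/dt = 81/√71077 · 5 = 405√71077/71077 ≈ 1.519 m/s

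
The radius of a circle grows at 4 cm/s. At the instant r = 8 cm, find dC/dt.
8π cm/s

C = 2πr
dC/dt = 2π · dr/dt = 2π · 4 = 8π cm/s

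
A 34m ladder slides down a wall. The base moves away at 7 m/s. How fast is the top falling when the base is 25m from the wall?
175√59/177 ≈ 7.594 m/s

x² + y² = 34²
2x·dx/dt + 2y·dy/dt = 0
dy/dt = -x/y · dx/dt = -25/(3√59) · 7 = -175√59/177 m/s
The top is descending at 175√59/177 ≈ 7.594 m/s.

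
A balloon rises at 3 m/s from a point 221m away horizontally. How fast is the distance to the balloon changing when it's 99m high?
297√58642/58642 ≈ 1.226 m/s

z² = 221² + y²
z = √(221² + 99²) = √58642
dz/dt = y/z · dy/dt = 99/√58642 · 3 = 297√58642/58642 ≈ 1.226 m/s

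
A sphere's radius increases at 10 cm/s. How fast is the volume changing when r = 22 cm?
19360π cm³/s

V = (4/3)πr³
dV/dt = dV/dr · dr/dt = 4πr² · 10
At r = 22: dV/dt = 19360π cm³/s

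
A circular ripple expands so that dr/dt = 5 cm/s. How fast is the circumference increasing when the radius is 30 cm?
10π cm/s

C = 2πr
dC/dt = 2π · dr/dt = 2π · 5 = 10π cm/s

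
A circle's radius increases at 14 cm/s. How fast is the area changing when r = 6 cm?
168π cm²/s

A = πr²
dA/dt = 2πr · dr/dt = 2π(6)(14) = 168π cm²/s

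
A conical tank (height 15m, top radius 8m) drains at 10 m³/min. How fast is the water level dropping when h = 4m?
1125/(512π) ≈ 0.6994 m/min

r/h = 8/15, so r = (8/15)h
V = (1/3)πr²h = (1/3)π((8/15)h)²h = (64/675)πh³
dV/dh = (64/225)πh²
dh/dt = (dV/dt)/(dV/dh) = -10/((64/225)π·4²) = -1125/(512π) m/min
The level is dropping at 1125/(512π) ≈ 0.6994 m/min.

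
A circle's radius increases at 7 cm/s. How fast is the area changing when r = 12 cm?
168π cm²/s

A = πr²
dA/dt = 2πr · dr/dt = 2π(12)(7) = 168π cm²/s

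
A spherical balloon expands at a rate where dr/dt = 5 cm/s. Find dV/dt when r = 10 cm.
2000π cm³/s

V = (4/3)πr³
dV/dt = dV/dr · dr/dt = 4πr² · 5
At r = 10: dV/dt = 2000π cm³/s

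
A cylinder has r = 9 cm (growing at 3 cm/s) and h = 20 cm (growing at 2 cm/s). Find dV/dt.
1242π cm³/s

V = πr²h
dV/dt = 2πrh·dr/dt + πr²·dh/dt
= 2π(9)(20)(3) + π(9)²(2)
= 1242π cm³/s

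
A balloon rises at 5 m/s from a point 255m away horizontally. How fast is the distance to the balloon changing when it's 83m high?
415√71914/71914 ≈ 1.548 m/s

z² = 255² + y²
z = √(255² + 83²) = √71914
dz/dt = y/z · dy/dt = 83/√71914 · 5 = 415√71914/71914 ≈ 1.548 m/s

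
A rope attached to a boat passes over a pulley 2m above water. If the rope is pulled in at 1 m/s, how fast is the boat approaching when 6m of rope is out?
3√2/4 ≈ 1.061 m/s

rope² = x² + 2²
x = √(6² - 2²) = 4√2
dx/dt = (rope/x) · d(rope)/dt = (6/(4√2)) · (-1) = -3√2/4 m/s
The boat approaches at 3√2/4 ≈ 1.061 m/s.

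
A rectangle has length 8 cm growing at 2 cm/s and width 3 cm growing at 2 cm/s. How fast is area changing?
22 cm²/s

A = lw
dA/dt = w·dl/dt + l·dw/dt = 3·2 + 8·2 = 22 cm²/s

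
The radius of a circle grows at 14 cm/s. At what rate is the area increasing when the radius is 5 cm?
140π cm²/s

A = πr²
dA/dt = 2πr · dr/dt = 2π(5)(14) = 140π cm²/s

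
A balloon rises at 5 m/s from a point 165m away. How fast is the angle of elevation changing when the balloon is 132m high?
0.018477 rad/s

tan(θ) = y/165
sec²(θ) · dθ/dt = (1/165) · dy/dt
dθ/dt = cos²(θ)/165 · 5 = 165/(165² + 132²) · 5
dθ/dt = 0.018477 rad/s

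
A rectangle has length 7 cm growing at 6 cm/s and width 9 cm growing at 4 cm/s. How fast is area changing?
82 cm²/s

A = lw
dA/dt = w·dl/dt + l·dw/dt = 9·6 + 7·4 = 82 cm²/s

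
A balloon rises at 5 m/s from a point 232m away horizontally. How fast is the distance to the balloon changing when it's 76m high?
19√149/149 ≈ 1.557 m/s

z² = 232² + y²
z = √(232² + 76²) = 20√149
dz/dt = y/z · dy/dt = 76/(20√149) · 5 = 19√149/149 ≈ 1.557 m/s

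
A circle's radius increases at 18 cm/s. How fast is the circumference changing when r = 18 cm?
36π cm/s

C = 2πr
dC/dt = 2π · dr/dt = 2π · 18 = 36π cm/s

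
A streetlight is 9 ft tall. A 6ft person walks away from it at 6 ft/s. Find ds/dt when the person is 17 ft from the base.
12 ft/s

By similar triangles: 9/(x+s) = 6/s
Solving: s = 6x/3
ds/dt = 6/3 · dx/dt = 2 · 6 = 12 ft/s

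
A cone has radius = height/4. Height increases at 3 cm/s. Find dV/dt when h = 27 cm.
2187π/16 cm³/s

V = (1/3)π(h/4)²h = πh³/48
dV/dt = πh²/16 · 3
At h = 27: dV/dt = 2187π/16 cm³/s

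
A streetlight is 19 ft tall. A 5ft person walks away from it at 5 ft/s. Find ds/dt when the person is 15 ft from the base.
25/14 ft/s

By similar triangles: 19/(x+s) = 5/s
Solving: s = 5x/14
ds/dt = 5/14 · dx/dt = 5/14 · 5 = 25/14 ft/s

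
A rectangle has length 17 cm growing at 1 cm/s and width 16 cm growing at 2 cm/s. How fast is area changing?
50 cm²/s

A = lw
dA/dt = w·dl/dt + l·dw/dt = 16·1 + 17·2 = 50 cm²/s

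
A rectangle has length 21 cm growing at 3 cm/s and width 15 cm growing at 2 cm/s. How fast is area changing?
87 cm²/s

A = lw
dA/dt = w·dl/dt + l·dw/dt = 15·3 + 21·2 = 87 cm²/s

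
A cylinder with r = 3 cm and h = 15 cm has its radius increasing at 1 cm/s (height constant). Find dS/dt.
42π cm²/s

S = 2πrh + 2πr² (lateral + bases)
dS/dt = (2πh + 4πr)·dr/dt = (2π·15 + 4π·3)·1
= 42π cm²/s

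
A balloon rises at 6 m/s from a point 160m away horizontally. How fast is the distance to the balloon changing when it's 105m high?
126√1465/1465 ≈ 3.292 m/s

z² = 160² + y²
z = √(160² + 105²) = 5√1465
dz/dt = y/z · dy/dt = 105/(5√1465) · 6 = 126√1465/1465 ≈ 3.292 m/s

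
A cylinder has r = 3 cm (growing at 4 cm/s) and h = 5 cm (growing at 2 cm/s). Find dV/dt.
138π cm³/s

V = πr²h
dV/dt = 2πrh·dr/dt + πr²·dh/dt
= 2π(3)(5)(4) + π(3)²(2)
= 138π cm³/s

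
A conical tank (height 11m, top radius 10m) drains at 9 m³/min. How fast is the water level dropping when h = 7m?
1089/(4900π) ≈ 0.07074 m/min

r/h = 10/11, so r = (10/11)h
V = (1/3)πr²h = (1/3)π((10/11)h)²h = (100/363)πh³
dV/dh = (100/121)πh²
dh/dt = (dV/dt)/(dV/dh) = -9/((100/121)π·7²) = -1089/(4900π) m/min
The level is dropping at 1089/(4900π) ≈ 0.07074 m/min.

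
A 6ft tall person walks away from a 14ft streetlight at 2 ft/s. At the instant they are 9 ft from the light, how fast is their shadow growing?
3/2 ft/s

By similar triangles: 14/(x+s) = 6/s
Solving: s = 6x/8
ds/dt = 6/8 · dx/dt = 3/4 · 2 = 3/2 ft/s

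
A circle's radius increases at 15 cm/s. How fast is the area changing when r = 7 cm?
210π cm²/s

A = πr²
dA/dt = 2πr · dr/dt = 2π(7)(15) = 210π cm²/s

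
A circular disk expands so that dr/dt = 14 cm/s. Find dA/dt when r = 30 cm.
840π cm²/s

A = πr²
dA/dt = 2πr · dr/dt = 2π(30)(14) = 840π cm²/s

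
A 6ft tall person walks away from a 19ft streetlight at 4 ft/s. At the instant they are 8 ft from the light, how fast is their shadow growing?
24/13 ft/s

By similar triangles: 19/(x+s) = 6/s
Solving: s = 6x/13
ds/dt = 6/13 · dx/dt = 6/13 · 4 = 24/13 ft/s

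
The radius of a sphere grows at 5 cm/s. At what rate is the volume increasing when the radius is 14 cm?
3920π cm³/s

V = (4/3)πr³
dV/dt = dV/dr · dr/dt = 4πr² · 5
At r = 14: dV/dt = 3920π cm³/s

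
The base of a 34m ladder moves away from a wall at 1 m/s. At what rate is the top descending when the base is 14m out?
7√15/60 ≈ 0.4518 m/s

x² + y² = 34²
2x·dx/dt + 2y·dy/dt = 0
dy/dt = -x/y · dx/dt = -14/(8√15) · 1 = -7√15/60 m/s
The top is descending at 7√15/60 ≈ 0.4518 m/s.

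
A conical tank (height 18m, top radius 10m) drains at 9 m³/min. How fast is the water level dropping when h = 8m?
729/(1600π) ≈ 0.145 m/min

r/h = 10/18, so r = (5/9)h
V = (1/3)πr²h = (1/3)π((5/9)h)²h = (25/243)πh³
dV/dh = (25/81)πh²
dh/dt = (dV/dt)/(dV/dh) = -9/((25/81)π·8²) = -729/(1600π) m/min
The level is dropping at 729/(1600π) ≈ 0.145 m/min.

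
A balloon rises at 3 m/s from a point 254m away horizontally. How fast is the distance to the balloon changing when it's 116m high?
174√19493/19493 ≈ 1.246 m/s

z² = 254² + y²
z = √(254² + 116²) = 2√19493
dz/dt = y/z · dy/dt = 116/(2√19493) · 3 = 174√19493/19493 ≈ 1.246 m/s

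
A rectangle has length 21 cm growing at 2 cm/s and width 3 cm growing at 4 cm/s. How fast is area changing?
90 cm²/s

A = lw
dA/dt = w·dl/dt + l·dw/dt = 3·2 + 21·4 = 90 cm²/s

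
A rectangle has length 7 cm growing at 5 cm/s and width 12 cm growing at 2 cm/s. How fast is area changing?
74 cm²/s

A = lw
dA/dt = w·dl/dt + l·dw/dt = 12·5 + 7·2 = 74 cm²/s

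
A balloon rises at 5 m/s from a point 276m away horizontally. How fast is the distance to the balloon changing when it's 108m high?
9√610/122 ≈ 1.822 m/s

z² = 276² + y²
z = √(276² + 108²) = 12√610
dz/dt = y/z · dy/dt = 108/(12√610) · 5 = 9√610/122 ≈ 1.822 m/s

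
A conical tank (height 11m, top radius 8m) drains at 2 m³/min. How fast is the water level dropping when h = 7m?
121/(1568π) ≈ 0.02456 m/min

r/h = 8/11, so r = (8/11)h
V = (1/3)πr²h = (1/3)π((8/11)h)²h = (64/363)πh³
dV/dh = (64/121)πh²
dh/dt = (dV/dt)/(dV/dh) = -2/((64/121)π·7²) = -121/(1568π) m/min
The level is dropping at 121/(1568π) ≈ 0.02456 m/min.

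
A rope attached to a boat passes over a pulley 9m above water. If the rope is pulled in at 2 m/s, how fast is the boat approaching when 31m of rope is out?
31√55/110 ≈ 2.09 m/s

rope² = x² + 9²
x = √(31² - 9²) = 4√55
dx/dt = (rope/x) · d(rope)/dt = (31/(4√55)) · (-2) = -31√55/110 m/s
The boat approaches at 31√55/110 ≈ 2.09 m/s.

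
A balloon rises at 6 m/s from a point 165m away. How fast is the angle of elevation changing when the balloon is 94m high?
0.027453 rad/s

tan(θ) = y/165
sec²(θ) · dθ/dt = (1/165) · dy/dt
dθ/dt = cos²(θ)/165 · 6 = 165/(165² + 94²) · 6
dθ/dt = 0.027453 rad/s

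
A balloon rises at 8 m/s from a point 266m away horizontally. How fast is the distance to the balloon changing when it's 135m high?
1080√88981/88981 ≈ 3.621 m/s

z² = 266² + y²
z = √(266² + 135²) = √88981
dz/dt = y/z · dy/dt = 135/√88981 · 8 = 1080√88981/88981 ≈ 3.621 m/s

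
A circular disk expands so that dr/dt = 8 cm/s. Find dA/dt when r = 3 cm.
48π cm²/s

A = πr²
dA/dt = 2πr · dr/dt = 2π(3)(8) = 48π cm²/s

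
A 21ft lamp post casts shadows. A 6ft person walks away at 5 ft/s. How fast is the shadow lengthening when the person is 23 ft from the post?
2 ft/s

By similar triangles: 21/(x+s) = 6/s
Solving: s = 6x/15
ds/dt = 6/15 · dx/dt = 2/5 · 5 = 2 ft/s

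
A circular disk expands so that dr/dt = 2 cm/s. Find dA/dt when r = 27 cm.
108π cm²/s

A = πr²
dA/dt = 2πr · dr/dt = 2π(27)(2) = 108π cm²/s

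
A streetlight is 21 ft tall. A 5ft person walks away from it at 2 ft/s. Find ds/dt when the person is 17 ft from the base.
5/8 ft/s

By similar triangles: 21/(x+s) = 5/s
Solving: s = 5x/16
ds/dt = 5/16 · dx/dt = 5/16 · 2 = 5/8 ft/s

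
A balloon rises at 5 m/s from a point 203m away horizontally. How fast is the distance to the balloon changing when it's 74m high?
74√46685/9337 ≈ 1.712 m/s

z² = 203² + y²
z = √(203² + 74²) = √46685
dz/dt = y/z · dy/dt = 74/√46685 · 5 = 74√46685/9337 ≈ 1.712 m/s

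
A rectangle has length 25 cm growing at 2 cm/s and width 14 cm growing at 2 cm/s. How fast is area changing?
78 cm²/s

A = lw
dA/dt = w·dl/dt + l·dw/dt = 14·2 + 25·2 = 78 cm²/s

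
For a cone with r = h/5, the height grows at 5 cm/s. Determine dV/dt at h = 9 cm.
81π/5 cm³/s

V = (1/3)π(h/5)²h = πh³/75
dV/dt = πh²/25 · 5
At h = 9: dV/dt = 81π/5 cm³/s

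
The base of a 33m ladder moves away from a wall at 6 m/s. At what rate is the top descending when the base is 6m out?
4√13/13 ≈ 1.109 m/s

x² + y² = 33²
2x·dx/dt + 2y·dy/dt = 0
dy/dt = -x/y · dx/dt = -6/(9√13) · 6 = -4√13/13 m/s
The top is descending at 4√13/13 ≈ 1.109 m/s.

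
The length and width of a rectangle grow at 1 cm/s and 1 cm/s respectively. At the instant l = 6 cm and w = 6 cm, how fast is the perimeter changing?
4 cm/s

P = 2(l + w)
dP/dt = 2(dl/dt + dw/dt) = 2(1 + 1) = 4 cm/s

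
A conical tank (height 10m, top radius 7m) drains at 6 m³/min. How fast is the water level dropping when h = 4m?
75/(98π) ≈ 0.2436 m/min

r/h = 7/10, so r = (7/10)h
V = (1/3)πr²h = (1/3)π((7/10)h)²h = (49/300)πh³
dV/dh = (49/100)πh²
dh/dt = (dV/dt)/(dV/dh) = -6/((49/100)π·4²) = -75/(98π) m/min
The level is dropping at 75/(98π) ≈ 0.2436 m/min.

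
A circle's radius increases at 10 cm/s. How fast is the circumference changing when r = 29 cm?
20π cm/s

C = 2πr
dC/dt = 2π · dr/dt = 2π · 10 = 20π cm/s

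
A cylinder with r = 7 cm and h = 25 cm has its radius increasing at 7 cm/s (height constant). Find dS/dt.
546π cm²/s

S = 2πrh + 2πr² (lateral + bases)
dS/dt = (2πh + 4πr)·dr/dt = (2π·25 + 4π·7)·7
= 546π cm²/s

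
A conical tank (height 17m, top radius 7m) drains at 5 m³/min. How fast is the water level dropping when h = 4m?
1445/(784π) ≈ 0.5867 m/min

r/h = 7/17, so r = (7/17)h
V = (1/3)πr²h = (1/3)π((7/17)h)²h = (49/867)πh³
dV/dh = (49/289)πh²
dh/dt = (dV/dt)/(dV/dh) = -5/((49/289)π·4²) = -1445/(784π) m/min
The level is dropping at 1445/(784π) ≈ 0.5867 m/min.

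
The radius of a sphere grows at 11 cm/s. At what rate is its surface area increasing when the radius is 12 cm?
1056π cm²/s

S = 4πr²
dS/dt = dS/dr · dr/dt = 8πr · 11
At r = 12: dS/dt = 1056π cm²/s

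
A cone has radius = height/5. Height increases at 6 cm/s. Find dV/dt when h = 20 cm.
96π cm³/s

V = (1/3)π(h/5)²h = πh³/75
dV/dt = πh²/25 · 6
At h = 20: dV/dt = 96π cm³/s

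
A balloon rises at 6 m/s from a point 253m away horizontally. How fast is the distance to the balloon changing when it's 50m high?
300√66509/66509 ≈ 1.163 m/s

z² = 253² + y²
z = √(253² + 50²) = √66509
dz/dt = y/z · dy/dt = 50/√66509 · 6 = 300√66509/66509 ≈ 1.163 m/s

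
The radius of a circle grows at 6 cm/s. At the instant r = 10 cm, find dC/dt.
12π cm/s

C = 2πr
dC/dt = 2π · dr/dt = 2π · 6 = 12π cm/s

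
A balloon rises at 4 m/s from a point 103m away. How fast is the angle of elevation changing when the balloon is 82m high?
0.02377 rad/s

tan(θ) = y/103
sec²(θ) · dθ/dt = (1/103) · dy/dt
dθ/dt = cos²(θ)/103 · 4 = 103/(103² + 82²) · 4
dθ/dt = 0.02377 rad/s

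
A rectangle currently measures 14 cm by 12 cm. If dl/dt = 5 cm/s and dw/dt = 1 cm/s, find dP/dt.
12 cm/s

P = 2(l + w)
dP/dt = 2(dl/dt + dw/dt) = 2(5 + 1) = 12 cm/s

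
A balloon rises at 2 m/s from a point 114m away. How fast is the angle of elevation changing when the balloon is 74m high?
0.012343 rad/s

tan(θ) = y/114
sec²(θ) · dθ/dt = (1/114) · dy/dt
dθ/dt = cos²(θ)/114 · 2 = 114/(114² + 74²) · 2
dθ/dt = 0.012343 rad/s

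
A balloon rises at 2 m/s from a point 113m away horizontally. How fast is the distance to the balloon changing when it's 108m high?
216√24433/24433 ≈ 1.382 m/s

z² = 113² + y²
z = √(113² + 108²) = √24433
dz/dt = y/z · dy/dt = 108/√24433 · 2 = 216√24433/24433 ≈ 1.382 m/s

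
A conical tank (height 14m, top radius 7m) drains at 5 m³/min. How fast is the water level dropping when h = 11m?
20/(121π) ≈ 0.05261 m/min

r/h = 7/14, so r = (1/2)h
V = (1/3)πr²h = (1/3)π((1/2)h)²h = (1/12)πh³
dV/dh = (1/4)πh²
dh/dt = (dV/dt)/(dV/dh) = -5/((1/4)π·11²) = -20/(121π) m/min
The level is dropping at 20/(121π) ≈ 0.05261 m/min.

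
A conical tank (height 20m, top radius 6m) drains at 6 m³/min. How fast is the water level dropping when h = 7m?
200/(147π) ≈ 0.4331 m/min

r/h = 6/20, so r = (3/10)h
V = (1/3)πr²h = (1/3)π((3/10)h)²h = (3/100)πh³
dV/dh = (9/100)πh²
dh/dt = (dV/dt)/(dV/dh) = -6/((9/100)π·7²) = -200/(147π) m/min
The level is dropping at 200/(147π) ≈ 0.4331 m/min.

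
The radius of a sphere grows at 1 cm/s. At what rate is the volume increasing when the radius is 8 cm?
256π cm³/s

V = (4/3)πr³
dV/dt = dV/dr · dr/dt = 4πr² · 1
At r = 8: dV/dt = 256π cm³/s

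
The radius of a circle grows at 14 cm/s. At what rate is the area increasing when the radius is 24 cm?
672π cm²/s

A = πr²
dA/dt = 2πr · dr/dt = 2π(24)(14) = 672π cm²/s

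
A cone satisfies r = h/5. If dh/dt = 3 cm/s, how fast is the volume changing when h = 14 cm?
588π/25 cm³/s

V = (1/3)π(h/5)²h = πh³/75
dV/dt = πh²/25 · 3
At h = 14: dV/dt = 588π/25 cm³/s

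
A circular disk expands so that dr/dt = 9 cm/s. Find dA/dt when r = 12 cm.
216π cm²/s

A = πr²
dA/dt = 2πr · dr/dt = 2π(12)(9) = 216π cm²/s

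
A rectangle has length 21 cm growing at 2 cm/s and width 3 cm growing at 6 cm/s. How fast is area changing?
132 cm²/s

A = lw
dA/dt = w·dl/dt + l·dw/dt = 3·2 + 21·6 = 132 cm²/s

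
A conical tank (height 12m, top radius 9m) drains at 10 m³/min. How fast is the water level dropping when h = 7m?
160/(441π) ≈ 0.1155 m/min

r/h = 9/12, so r = (3/4)h
V = (1/3)πr²h = (1/3)π((3/4)h)²h = (3/16)πh³
dV/dh = (9/16)πh²
dh/dt = (dV/dt)/(dV/dh) = -10/((9/16)π·7²) = -160/(441π) m/min
The level is dropping at 160/(441π) ≈ 0.1155 m/min.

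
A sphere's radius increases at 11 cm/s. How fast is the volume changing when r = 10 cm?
4400π cm³/s

V = (4/3)πr³
dV/dt = dV/dr · dr/dt = 4πr² · 11
At r = 10: dV/dt = 4400π cm³/s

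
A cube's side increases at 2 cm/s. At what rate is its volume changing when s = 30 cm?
5400 cm³/s

V = s³
dV/dt = 3s² · ds/dt = 3·30²·2 = 5400 cm³/s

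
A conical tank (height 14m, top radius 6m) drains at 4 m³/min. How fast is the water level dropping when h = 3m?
196/(81π) ≈ 0.7702 m/min

r/h = 6/14, so r = (3/7)h
V = (1/3)πr²h = (1/3)π((3/7)h)²h = (3/49)πh³
dV/dh = (9/49)πh²
dh/dt = (dV/dt)/(dV/dh) = -4/((9/49)π·3²) = -196/(81π) m/min
The level is dropping at 196/(81π) ≈ 0.7702 m/min.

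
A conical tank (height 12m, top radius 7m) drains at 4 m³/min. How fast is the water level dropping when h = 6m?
16/(49π) ≈ 0.1039 m/min

r/h = 7/12, so r = (7/12)h
V = (1/3)πr²h = (1/3)π((7/12)h)²h = (49/432)πh³
dV/dh = (49/144)πh²
dh/dt = (dV/dt)/(dV/dh) = -4/((49/144)π·6²) = -16/(49π) m/min
The level is dropping at 16/(49π) ≈ 0.1039 m/min.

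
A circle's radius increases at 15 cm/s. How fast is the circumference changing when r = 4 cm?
30π cm/s

C = 2πr
dC/dt = 2π · dr/dt = 2π · 15 = 30π cm/s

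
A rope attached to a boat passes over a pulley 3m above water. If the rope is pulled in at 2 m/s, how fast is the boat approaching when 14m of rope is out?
28√187/187 ≈ 2.048 m/s

rope² = x² + 3²
x = √(14² - 3²) = √187
dx/dt = (rope/x) · d(rope)/dt = (14/√187) · (-2) = -28√187/187 m/s
The boat approaches at 28√187/187 ≈ 2.048 m/s.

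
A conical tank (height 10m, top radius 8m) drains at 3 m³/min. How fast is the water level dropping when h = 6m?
25/(192π) ≈ 0.04145 m/min

r/h = 8/10, so r = (4/5)h
V = (1/3)πr²h = (1/3)π((4/5)h)²h = (16/75)πh³
dV/dh = (16/25)πh²
dh/dt = (dV/dt)/(dV/dh) = -3/((16/25)π·6²) = -25/(192π) m/min
The level is dropping at 25/(192π) ≈ 0.04145 m/min.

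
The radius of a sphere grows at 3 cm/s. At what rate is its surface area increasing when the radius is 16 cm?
384π cm²/s

S = 4πr²
dS/dt = dS/dr · dr/dt = 8πr · 3
At r = 16: dS/dt = 384π cm²/s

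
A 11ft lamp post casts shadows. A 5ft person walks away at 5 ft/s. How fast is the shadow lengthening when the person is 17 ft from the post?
25/6 ft/s

By similar triangles: 11/(x+s) = 5/s
Solving: s = 5x/6
ds/dt = 5/6 · dx/dt = 5/6 · 5 = 25/6 ft/s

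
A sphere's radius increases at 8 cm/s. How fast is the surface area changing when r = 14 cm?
896π cm²/s

S = 4πr²
dS/dt = dS/dr · dr/dt = 8πr · 8
At r = 14: dS/dt = 896π cm²/s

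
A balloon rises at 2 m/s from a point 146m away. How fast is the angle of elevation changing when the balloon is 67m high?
0.011316 rad/s

tan(θ) = y/146
sec²(θ) · dθ/dt = (1/146) · dy/dt
dθ/dt = cos²(θ)/146 · 2 = 146/(146² + 67²) · 2
dθ/dt = 0.011316 rad/s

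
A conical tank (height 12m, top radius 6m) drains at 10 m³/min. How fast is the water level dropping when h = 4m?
5/(2π) ≈ 0.7958 m/min

r/h = 6/12, so r = (1/2)h
V = (1/3)πr²h = (1/3)π((1/2)h)²h = (1/12)πh³
dV/dh = (1/4)πh²
dh/dt = (dV/dt)/(dV/dh) = -10/((1/4)π·4²) = -5/(2π) m/min
The level is dropping at 5/(2π) ≈ 0.7958 m/min.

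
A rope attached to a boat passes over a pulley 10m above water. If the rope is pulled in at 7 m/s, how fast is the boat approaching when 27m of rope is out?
189√629/629 ≈ 7.536 m/s

rope² = x² + 10²
x = √(27² - 10²) = √629
dx/dt = (rope/x) · d(rope)/dt = (27/√629) · (-7) = -189√629/629 m/s
The boat approaches at 189√629/629 ≈ 7.536 m/s.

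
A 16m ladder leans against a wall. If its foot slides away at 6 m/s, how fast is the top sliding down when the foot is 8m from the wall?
2√3 ≈ 3.464 m/s

x² + y² = 16²
2x·dx/dt + 2y·dy/dt = 0
dy/dt = -x/y · dx/dt = -8/(8√3) · 6 = -2√3 m/s
The top is descending at 2√3 ≈ 3.464 m/s.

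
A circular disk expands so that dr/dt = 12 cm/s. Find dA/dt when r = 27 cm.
648π cm²/s

A = πr²
dA/dt = 2πr · dr/dt = 2π(27)(12) = 648π cm²/s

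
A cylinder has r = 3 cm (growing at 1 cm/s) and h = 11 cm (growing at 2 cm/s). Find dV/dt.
84π cm³/s

V = πr²h
dV/dt = 2πrh·dr/dt + πr²·dh/dt
= 2π(3)(11)(1) + π(3)²(2)
= 84π cm³/s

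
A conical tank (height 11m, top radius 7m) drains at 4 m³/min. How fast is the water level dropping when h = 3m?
484/(441π) ≈ 0.3493 m/min

r/h = 7/11, so r = (7/11)h
V = (1/3)πr²h = (1/3)π((7/11)h)²h = (49/363)πh³
dV/dh = (49/121)πh²
dh/dt = (dV/dt)/(dV/dh) = -4/((49/121)π·3²) = -484/(441π) m/min
The level is dropping at 484/(441π) ≈ 0.3493 m/min.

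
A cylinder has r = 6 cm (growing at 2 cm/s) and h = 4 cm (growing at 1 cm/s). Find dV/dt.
132π cm³/s

V = πr²h
dV/dt = 2πrh·dr/dt + πr²·dh/dt
= 2π(6)(4)(2) + π(6)²(1)
= 132π cm³/s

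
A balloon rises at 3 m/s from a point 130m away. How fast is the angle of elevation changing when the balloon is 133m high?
0.011275 rad/s

tan(θ) = y/130
sec²(θ) · dθ/dt = (1/130) · dy/dt
dθ/dt = cos²(θ)/130 · 3 = 130/(130² + 133²) · 3
dθ/dt = 0.011275 rad/s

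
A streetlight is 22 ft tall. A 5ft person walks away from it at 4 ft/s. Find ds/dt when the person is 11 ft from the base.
20/17 ft/s

By similar triangles: 22/(x+s) = 5/s
Solving: s = 5x/17
ds/dt = 5/17 · dx/dt = 5/17 · 4 = 20/17 ft/s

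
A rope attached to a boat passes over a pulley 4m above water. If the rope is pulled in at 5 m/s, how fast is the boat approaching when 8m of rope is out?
10√3/3 ≈ 5.774 m/s

rope² = x² + 4²
x = √(8² - 4²) = 4√3
dx/dt = (rope/x) · d(rope)/dt = (8/(4√3)) · (-5) = -10√3/3 m/s
The boat approaches at 10√3/3 ≈ 5.774 m/s.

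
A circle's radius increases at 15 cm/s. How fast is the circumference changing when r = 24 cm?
30π cm/s

C = 2πr
dC/dt = 2π · dr/dt = 2π · 15 = 30π cm/s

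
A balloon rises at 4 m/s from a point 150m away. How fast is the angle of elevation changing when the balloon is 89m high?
0.019723 rad/s

tan(θ) = y/150
sec²(θ) · dθ/dt = (1/150) · dy/dt
dθ/dt = cos²(θ)/150 · 4 = 150/(150² + 89²) · 4
dθ/dt = 0.019723 rad/s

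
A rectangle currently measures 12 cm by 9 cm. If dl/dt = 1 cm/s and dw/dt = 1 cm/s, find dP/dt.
4 cm/s

P = 2(l + w)
dP/dt = 2(dl/dt + dw/dt) = 2(1 + 1) = 4 cm/s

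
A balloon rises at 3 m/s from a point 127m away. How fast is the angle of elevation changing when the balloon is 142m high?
0.010498 rad/s

tan(θ) = y/127
sec²(θ) · dθ/dt = (1/127) · dy/dt
dθ/dt = cos²(θ)/127 · 3 = 127/(127² + 142²) · 3
dθ/dt = 0.010498 rad/s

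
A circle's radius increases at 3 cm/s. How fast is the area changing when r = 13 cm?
78π cm²/s

A = πr²
dA/dt = 2πr · dr/dt = 2π(13)(3) = 78π cm²/s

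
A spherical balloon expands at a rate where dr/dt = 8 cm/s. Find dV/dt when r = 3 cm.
288π cm³/s

V = (4/3)πr³
dV/dt = dV/dr · dr/dt = 4πr² · 8
At r = 3: dV/dt = 288π cm³/s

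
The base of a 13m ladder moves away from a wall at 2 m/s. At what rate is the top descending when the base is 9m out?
9√22/22 ≈ 1.919 m/s

x² + y² = 13²
2x·dx/dt + 2y·dy/dt = 0
dy/dt = -x/y · dx/dt = -9/(2√22) · 2 = -9√22/22 m/s
The top is descending at 9√22/22 ≈ 1.919 m/s.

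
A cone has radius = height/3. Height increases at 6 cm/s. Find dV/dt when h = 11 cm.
242π/3 cm³/s

V = (1/3)π(h/3)²h = πh³/27
dV/dt = πh²/9 · 6
At h = 11: dV/dt = 242π/3 cm³/s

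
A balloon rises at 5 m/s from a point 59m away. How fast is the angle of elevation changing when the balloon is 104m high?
0.020634 rad/s

tan(θ) = y/59
sec²(θ) · dθ/dt = (1/59) · dy/dt
dθ/dt = cos²(θ)/59 · 5 = 59/(59² + 104²) · 5
dθ/dt = 0.020634 rad/s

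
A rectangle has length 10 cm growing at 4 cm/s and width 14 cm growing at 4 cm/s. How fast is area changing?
96 cm²/s

A = lw
dA/dt = w·dl/dt + l·dw/dt = 14·4 + 10·4 = 96 cm²/s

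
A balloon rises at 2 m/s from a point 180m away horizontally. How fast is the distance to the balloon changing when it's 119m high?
238√46561/46561 ≈ 1.103 m/s

z² = 180² + y²
z = √(180² + 119²) = √46561
dz/dt = y/z · dy/dt = 119/√46561 · 2 = 238√46561/46561 ≈ 1.103 m/s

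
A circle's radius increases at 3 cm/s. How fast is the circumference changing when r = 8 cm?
6π cm/s

C = 2πr
dC/dt = 2π · dr/dt = 2π · 3 = 6π cm/s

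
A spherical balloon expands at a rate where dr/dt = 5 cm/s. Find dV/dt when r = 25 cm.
12500π cm³/s

V = (4/3)πr³
dV/dt = dV/dr · dr/dt = 4πr² · 5
At r = 25: dV/dt = 12500π cm³/s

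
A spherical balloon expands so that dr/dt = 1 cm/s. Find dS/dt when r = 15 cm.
120π cm²/s

S = 4πr²
dS/dt = dS/dr · dr/dt = 8πr · 1
At r = 15: dS/dt = 120π cm²/s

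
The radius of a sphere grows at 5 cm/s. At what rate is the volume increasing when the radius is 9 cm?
1620π cm³/s

V = (4/3)πr³
dV/dt = dV/dr · dr/dt = 4πr² · 5
At r = 9: dV/dt = 1620π cm³/s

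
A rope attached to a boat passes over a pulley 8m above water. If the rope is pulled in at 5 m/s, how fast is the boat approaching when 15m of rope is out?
75√161/161 ≈ 5.911 m/s

rope² = x² + 8²
x = √(15² - 8²) = √161
dx/dt = (rope/x) · d(rope)/dt = (15/√161) · (-5) = -75√161/161 m/s
The boat approaches at 75√161/161 ≈ 5.911 m/s.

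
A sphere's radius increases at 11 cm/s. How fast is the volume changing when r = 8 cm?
2816π cm³/s

V = (4/3)πr³
dV/dt = dV/dr · dr/dt = 4πr² · 11
At r = 8: dV/dt = 2816π cm³/s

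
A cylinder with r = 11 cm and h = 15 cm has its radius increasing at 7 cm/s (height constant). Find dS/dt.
518π cm²/s

S = 2πrh + 2πr² (lateral + bases)
dS/dt = (2πh + 4πr)·dr/dt = (2π·15 + 4π·11)·7
= 518π cm²/s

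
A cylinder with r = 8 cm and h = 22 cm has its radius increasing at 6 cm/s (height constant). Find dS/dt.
456π cm²/s

S = 2πrh + 2πr² (lateral + bases)
dS/dt = (2πh + 4πr)·dr/dt = (2π·22 + 4π·8)·6
= 456π cm²/s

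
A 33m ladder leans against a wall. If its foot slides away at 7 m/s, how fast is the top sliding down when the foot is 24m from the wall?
56√57/57 ≈ 7.417 m/s

x² + y² = 33²
2x·dx/dt + 2y·dy/dt = 0
dy/dt = -x/y · dx/dt = -24/(3√57) · 7 = -56√57/57 m/s
The top is descending at 56√57/57 ≈ 7.417 m/s.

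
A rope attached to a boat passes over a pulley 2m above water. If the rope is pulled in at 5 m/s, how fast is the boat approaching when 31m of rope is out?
155√957/957 ≈ 5.01 m/s

rope² = x² + 2²
x = √(31² - 2²) = √957
dx/dt = (rope/x) · d(rope)/dt = (31/√957) · (-5) = -155√957/957 m/s
The boat approaches at 155√957/957 ≈ 5.01 m/s.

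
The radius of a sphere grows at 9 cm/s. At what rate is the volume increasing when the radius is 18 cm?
11664π cm³/s

V = (4/3)πr³
dV/dt = dV/dr · dr/dt = 4πr² · 9
At r = 18: dV/dt = 11664π cm³/s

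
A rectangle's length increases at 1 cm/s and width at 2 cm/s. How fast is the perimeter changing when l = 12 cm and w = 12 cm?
6 cm/s

P = 2(l + w)
dP/dt = 2(dl/dt + dw/dt) = 2(1 + 2) = 6 cm/s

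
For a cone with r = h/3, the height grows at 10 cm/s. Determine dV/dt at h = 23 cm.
5290π/9 cm³/s

V = (1/3)π(h/3)²h = πh³/27
dV/dt = πh²/9 · 10
At h = 23: dV/dt = 5290π/9 cm³/s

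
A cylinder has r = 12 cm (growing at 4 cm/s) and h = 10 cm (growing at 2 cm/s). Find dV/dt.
1248π cm³/s

V = πr²h
dV/dt = 2πrh·dr/dt + πr²·dh/dt
= 2π(12)(10)(4) + π(12)²(2)
= 1248π cm³/s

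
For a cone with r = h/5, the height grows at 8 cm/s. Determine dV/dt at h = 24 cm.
4608π/25 cm³/s

V = (1/3)π(h/5)²h = πh³/75
dV/dt = πh²/25 · 8
At h = 24: dV/dt = 4608π/25 cm³/s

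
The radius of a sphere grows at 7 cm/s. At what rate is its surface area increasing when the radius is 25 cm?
1400π cm²/s

S = 4πr²
dS/dt = dS/dr · dr/dt = 8πr · 7
At r = 25: dS/dt = 1400π cm²/s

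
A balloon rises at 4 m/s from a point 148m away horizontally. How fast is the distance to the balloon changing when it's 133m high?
532√137/2329 ≈ 2.674 m/s

z² = 148² + y²
z = √(148² + 133²) = 17√137
dz/dt = y/z · dy/dt = 133/(17√137) · 4 = 532√137/2329 ≈ 2.674 m/s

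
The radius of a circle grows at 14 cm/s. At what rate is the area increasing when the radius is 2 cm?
56π cm²/s

A = πr²
dA/dt = 2πr · dr/dt = 2π(2)(14) = 56π cm²/s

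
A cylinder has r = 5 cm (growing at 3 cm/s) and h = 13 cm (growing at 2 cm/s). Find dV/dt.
440π cm³/s

V = πr²h
dV/dt = 2πrh·dr/dt + πr²·dh/dt
= 2π(5)(13)(3) + π(5)²(2)
= 440π cm³/s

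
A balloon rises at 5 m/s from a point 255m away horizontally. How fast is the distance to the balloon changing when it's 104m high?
520√75841/75841 ≈ 1.888 m/s

z² = 255² + y²
z = √(255² + 104²) = √75841
dz/dt = y/z · dy/dt = 104/√75841 · 5 = 520√75841/75841 ≈ 1.888 m/s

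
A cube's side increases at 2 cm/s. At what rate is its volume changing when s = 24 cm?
3456 cm³/s

V = s³
dV/dt = 3s² · ds/dt = 3·24²·2 = 3456 cm³/s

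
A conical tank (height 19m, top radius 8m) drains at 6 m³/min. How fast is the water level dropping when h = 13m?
1083/(5408π) ≈ 0.06374 m/min

r/h = 8/19, so r = (8/19)h
V = (1/3)πr²h = (1/3)π((8/19)h)²h = (64/1083)πh³
dV/dh = (64/361)πh²
dh/dt = (dV/dt)/(dV/dh) = -6/((64/361)π·13²) = -1083/(5408π) m/min
The level is dropping at 1083/(5408π) ≈ 0.06374 m/min.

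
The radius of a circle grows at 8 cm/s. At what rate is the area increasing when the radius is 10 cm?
160π cm²/s

A = πr²
dA/dt = 2πr · dr/dt = 2π(10)(8) = 160π cm²/s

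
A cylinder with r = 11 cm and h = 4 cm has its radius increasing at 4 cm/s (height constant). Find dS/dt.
208π cm²/s

S = 2πrh + 2πr² (lateral + bases)
dS/dt = (2πh + 4πr)·dr/dt = (2π·4 + 4π·11)·4
= 208π cm²/s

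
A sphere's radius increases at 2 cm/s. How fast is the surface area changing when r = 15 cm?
240π cm²/s

S = 4πr²
dS/dt = dS/dr · dr/dt = 8πr · 2
At r = 15: dS/dt = 240π cm²/s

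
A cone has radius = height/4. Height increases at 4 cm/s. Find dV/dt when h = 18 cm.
81π cm³/s

V = (1/3)π(h/4)²h = πh³/48
dV/dt = πh²/16 · 4
At h = 18: dV/dt = 81π cm³/s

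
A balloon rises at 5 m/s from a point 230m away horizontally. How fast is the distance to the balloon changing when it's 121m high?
605√67541/67541 ≈ 2.328 m/s

z² = 230² + y²
z = √(230² + 121²) = √67541
dz/dt = y/z · dy/dt = 121/√67541 · 5 = 605√67541/67541 ≈ 2.328 m/s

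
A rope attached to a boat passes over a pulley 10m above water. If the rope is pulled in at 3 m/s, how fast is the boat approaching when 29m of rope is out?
29√741/247 ≈ 3.196 m/s

rope² = x² + 10²
x = √(29² - 10²) = √741
dx/dt = (rope/x) · d(rope)/dt = (29/√741) · (-3) = -29√741/247 m/s
The boat approaches at 29√741/247 ≈ 3.196 m/s.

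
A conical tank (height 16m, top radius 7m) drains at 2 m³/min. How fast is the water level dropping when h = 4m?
32/(49π) ≈ 0.2079 m/min

r/h = 7/16, so r = (7/16)h
V = (1/3)πr²h = (1/3)π((7/16)h)²h = (49/768)πh³
dV/dh = (49/256)πh²
dh/dt = (dV/dt)/(dV/dh) = -2/((49/256)π·4²) = -32/(49π) m/min
The level is dropping at 32/(49π) ≈ 0.2079 m/min.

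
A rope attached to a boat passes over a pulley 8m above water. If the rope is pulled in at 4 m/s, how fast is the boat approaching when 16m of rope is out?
8√3/3 ≈ 4.619 m/s

rope² = x² + 8²
x = √(16² - 8²) = 8√3
dx/dt = (rope/x) · d(rope)/dt = (16/(8√3)) · (-4) = -8√3/3 m/s
The boat approaches at 8√3/3 ≈ 4.619 m/s.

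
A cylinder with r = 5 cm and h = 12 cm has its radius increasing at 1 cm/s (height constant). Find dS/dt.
44π cm²/s

S = 2πrh + 2πr² (lateral + bases)
dS/dt = (2πh + 4πr)·dr/dt = (2π·12 + 4π·5)·1
= 44π cm²/s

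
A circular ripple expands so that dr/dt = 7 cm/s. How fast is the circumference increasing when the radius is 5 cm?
14π cm/s

C = 2πr
dC/dt = 2π · dr/dt = 2π · 7 = 14π cm/s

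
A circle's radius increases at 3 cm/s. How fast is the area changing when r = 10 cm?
60π cm²/s

A = πr²
dA/dt = 2πr · dr/dt = 2π(10)(3) = 60π cm²/s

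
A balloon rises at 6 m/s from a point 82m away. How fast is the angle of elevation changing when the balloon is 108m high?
0.026757 rad/s

tan(θ) = y/82
sec²(θ) · dθ/dt = (1/82) · dy/dt
dθ/dt = cos²(θ)/82 · 6 = 82/(82² + 108²) · 6
dθ/dt = 0.026757 rad/s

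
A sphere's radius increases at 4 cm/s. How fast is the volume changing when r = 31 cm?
15376π cm³/s

V = (4/3)πr³
dV/dt = dV/dr · dr/dt = 4πr² · 4
At r = 31: dV/dt = 15376π cm³/s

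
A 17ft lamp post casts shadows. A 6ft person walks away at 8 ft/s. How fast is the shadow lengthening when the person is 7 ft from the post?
48/11 ft/s

By similar triangles: 17/(x+s) = 6/s
Solving: s = 6x/11
ds/dt = 6/11 · dx/dt = 6/11 · 8 = 48/11 ft/s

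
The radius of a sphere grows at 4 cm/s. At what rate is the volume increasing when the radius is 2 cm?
64π cm³/s

V = (4/3)πr³
dV/dt = dV/dr · dr/dt = 4πr² · 4
At r = 2: dV/dt = 64π cm³/s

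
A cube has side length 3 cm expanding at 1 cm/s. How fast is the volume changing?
27 cm³/s

V = s³
dV/dt = 3s² · ds/dt = 3·3²·1 = 27 cm³/s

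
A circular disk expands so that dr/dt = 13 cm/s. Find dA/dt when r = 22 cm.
572π cm²/s

A = πr²
dA/dt = 2πr · dr/dt = 2π(22)(13) = 572π cm²/s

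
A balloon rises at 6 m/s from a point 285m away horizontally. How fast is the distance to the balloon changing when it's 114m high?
12√29/29 ≈ 2.228 m/s

z² = 285² + y²
z = √(285² + 114²) = 57√29
dz/dt = y/z · dy/dt = 114/(57√29) · 6 = 12√29/29 ≈ 2.228 m/s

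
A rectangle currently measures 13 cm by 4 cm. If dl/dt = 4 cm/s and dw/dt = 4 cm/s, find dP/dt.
16 cm/s

P = 2(l + w)
dP/dt = 2(dl/dt + dw/dt) = 2(4 + 4) = 16 cm/s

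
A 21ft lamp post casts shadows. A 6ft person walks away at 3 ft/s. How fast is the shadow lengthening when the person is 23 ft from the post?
6/5 ft/s

By similar triangles: 21/(x+s) = 6/s
Solving: s = 6x/15
ds/dt = 6/15 · dx/dt = 2/5 · 3 = 6/5 ft/s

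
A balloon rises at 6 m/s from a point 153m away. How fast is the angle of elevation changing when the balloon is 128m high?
0.023069 rad/s

tan(θ) = y/153
sec²(θ) · dθ/dt = (1/153) · dy/dt
dθ/dt = cos²(θ)/153 · 6 = 153/(153² + 128²) · 6
dθ/dt = 0.023069 rad/s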